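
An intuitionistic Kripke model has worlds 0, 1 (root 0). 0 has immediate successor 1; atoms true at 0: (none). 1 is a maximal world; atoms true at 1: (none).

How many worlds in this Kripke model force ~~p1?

0: does not force it — 0 ||-/- ~~p1 since 0 is accessible from 0 and 0 ||- ~p1.
1: does not force it — 1 ||-/- ~~p1 since 1 is accessible from 1 and 1 ||- ~p1.
Worlds forcing the formula: { }.

0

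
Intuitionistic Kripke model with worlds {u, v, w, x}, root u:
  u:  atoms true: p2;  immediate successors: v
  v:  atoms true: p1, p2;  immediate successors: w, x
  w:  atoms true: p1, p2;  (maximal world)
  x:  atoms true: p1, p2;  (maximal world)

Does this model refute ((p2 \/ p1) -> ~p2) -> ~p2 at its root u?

u ||- ((p2 \/ p1) -> ~p2) -> ~p2 vacuously: no world accessible from u forces the antecedent (p2 \/ p1) -> ~p2.
So the root u forces ((p2 \/ p1) -> ~p2) -> ~p2; the model is not a countermodel.

No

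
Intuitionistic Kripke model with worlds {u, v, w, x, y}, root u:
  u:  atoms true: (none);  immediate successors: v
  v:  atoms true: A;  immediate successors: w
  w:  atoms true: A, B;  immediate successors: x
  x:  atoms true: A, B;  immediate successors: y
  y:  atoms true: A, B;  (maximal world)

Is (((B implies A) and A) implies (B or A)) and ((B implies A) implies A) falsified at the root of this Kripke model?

u does not force (((B implies A) and A) implies (B or A)) and ((B implies A) implies A) since u fails (B implies A) implies A.
So the root u does not force (((B implies A) and A) implies (B or A)) and ((B implies A) implies A); the model is a countermodel.

Yes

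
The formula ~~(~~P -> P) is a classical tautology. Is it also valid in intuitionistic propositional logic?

This is the double negation of double-negation elimination, which is intuitionistically derivable.
By Glivenko's theorem the double negation of any classical propositional tautology is intuitionistically provable; ~~P -> P is classically a tautology.

Yes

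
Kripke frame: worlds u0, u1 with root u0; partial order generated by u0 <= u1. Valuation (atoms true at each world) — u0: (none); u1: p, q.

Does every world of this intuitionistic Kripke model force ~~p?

Yes

u0 ||- ~~p: no world accessible from u0 forces ~p.
Since the root u0 forces ~~p and forcing is persistent (monotone upward), every world forces it.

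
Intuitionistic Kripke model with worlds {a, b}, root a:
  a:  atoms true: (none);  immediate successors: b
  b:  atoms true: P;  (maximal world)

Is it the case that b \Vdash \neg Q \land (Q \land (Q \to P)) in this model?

No

b \nVdash \neg Q \land (Q \land (Q \to P)) since b fails Q \land (Q \to P).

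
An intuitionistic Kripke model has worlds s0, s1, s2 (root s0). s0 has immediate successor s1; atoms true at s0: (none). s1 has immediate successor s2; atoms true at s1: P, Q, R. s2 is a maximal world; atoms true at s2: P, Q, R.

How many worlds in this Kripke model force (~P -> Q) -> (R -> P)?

3

s0: forces it.
s1: forces it.
s2: forces it.
Worlds forcing the formula: {s0, s1, s2}.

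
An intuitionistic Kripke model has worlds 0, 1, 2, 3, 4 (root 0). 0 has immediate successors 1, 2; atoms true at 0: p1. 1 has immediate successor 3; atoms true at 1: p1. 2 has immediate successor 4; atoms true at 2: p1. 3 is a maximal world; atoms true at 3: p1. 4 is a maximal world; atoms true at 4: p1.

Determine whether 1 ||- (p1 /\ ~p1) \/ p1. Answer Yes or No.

1 ||- (p1 /\ ~p1) \/ p1 via the disjunct p1.

Yes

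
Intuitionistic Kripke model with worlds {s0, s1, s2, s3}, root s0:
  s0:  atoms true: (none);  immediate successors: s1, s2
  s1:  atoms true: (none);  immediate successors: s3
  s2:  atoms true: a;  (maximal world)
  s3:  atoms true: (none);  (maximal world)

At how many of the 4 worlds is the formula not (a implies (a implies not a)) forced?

s0: does not force it — s0 does not force not (a implies (a implies not a)) since s1 is accessible from s0 and s1 forces a implies (a implies not a).
s1: does not force it — s1 does not force not (a implies (a implies not a)) since s1 is accessible from s1 and s1 forces a implies (a implies not a).
s2: forces it.
s3: does not force it.
Worlds forcing the formula: {s2}.

1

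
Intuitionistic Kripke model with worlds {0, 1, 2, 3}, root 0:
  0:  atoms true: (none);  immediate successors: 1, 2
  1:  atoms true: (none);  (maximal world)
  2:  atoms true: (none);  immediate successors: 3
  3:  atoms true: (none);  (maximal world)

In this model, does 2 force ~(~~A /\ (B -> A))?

2 ||- ~(~~A /\ (B -> A)): no world accessible from 2 forces ~~A /\ (B -> A).

Yes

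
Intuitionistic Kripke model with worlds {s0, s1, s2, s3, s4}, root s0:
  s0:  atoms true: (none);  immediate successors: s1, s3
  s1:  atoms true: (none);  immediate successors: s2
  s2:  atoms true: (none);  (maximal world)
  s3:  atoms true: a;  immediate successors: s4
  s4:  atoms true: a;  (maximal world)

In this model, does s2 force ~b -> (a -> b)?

Yes

s2 ||- ~b -> (a -> b): every world accessible from s2 that forces ~b (namely s2) also forces a -> b.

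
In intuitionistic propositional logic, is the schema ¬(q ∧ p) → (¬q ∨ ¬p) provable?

No

This is the constructively invalid direction of De Morgan's law for conjunction, which is not intuitionistically valid.
A Kripke countermodel: worlds w0, w1, w2; order generated by w0 ≤ w1, w0 ≤ w2; atoms true at each world — w0:{}; w1:{q}; w2:{p}.
w0 ⊮ ¬(q ∧ p) → (¬q ∨ ¬p): already at w0 itself, w0 ⊩ ¬(q ∧ p) but w0 ⊮ ¬q ∨ ¬p.
w0 ⊮ ¬q ∨ ¬p: neither disjunct is forced at w0.
w0 ⊮ ¬q since w1 is accessible from w0 and w1 ⊩ q.
So the root w0 does not force the formula.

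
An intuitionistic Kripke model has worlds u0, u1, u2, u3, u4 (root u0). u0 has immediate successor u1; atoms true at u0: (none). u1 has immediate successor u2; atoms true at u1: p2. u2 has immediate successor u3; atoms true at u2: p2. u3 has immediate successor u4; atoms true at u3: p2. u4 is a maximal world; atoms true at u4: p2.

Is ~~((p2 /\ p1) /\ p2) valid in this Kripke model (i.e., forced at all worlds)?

Not every world: u0 ||-/- ~~((p2 /\ p1) /\ p2).
u0 ||-/- ~~((p2 /\ p1) /\ p2) since u0 is accessible from u0 and u0 ||- ~((p2 /\ p1) /\ p2).
u0 ||- ~((p2 /\ p1) /\ p2): no world accessible from u0 forces (p2 /\ p1) /\ p2.

No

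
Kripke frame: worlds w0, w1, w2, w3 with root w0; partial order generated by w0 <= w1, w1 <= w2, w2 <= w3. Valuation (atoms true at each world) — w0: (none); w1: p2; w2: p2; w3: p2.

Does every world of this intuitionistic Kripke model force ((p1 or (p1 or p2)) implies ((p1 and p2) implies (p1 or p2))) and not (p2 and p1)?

w0 forces ((p1 or (p1 or p2)) implies ((p1 and p2) implies (p1 or p2))) and not (p2 and p1) since w0 forces both conjuncts.
Since the root w0 forces ((p1 or (p1 or p2)) implies ((p1 and p2) implies (p1 or p2))) and not (p2 and p1) and forcing is persistent (monotone upward), every world forces it.

Yes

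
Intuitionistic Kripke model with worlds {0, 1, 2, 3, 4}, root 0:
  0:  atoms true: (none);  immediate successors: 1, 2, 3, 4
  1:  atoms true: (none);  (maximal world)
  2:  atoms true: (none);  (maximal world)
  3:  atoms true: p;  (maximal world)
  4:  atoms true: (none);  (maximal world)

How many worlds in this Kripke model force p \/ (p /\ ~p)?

1

0: does not force it — 0 ||-/- p \/ (p /\ ~p): neither disjunct is forced at 0.
1: does not force it — 1 ||-/- p \/ (p /\ ~p): neither disjunct is forced at 1.
2: does not force it — 2 ||-/- p \/ (p /\ ~p): neither disjunct is forced at 2.
3: forces it.
4: does not force it.
Worlds forcing the formula: {3}.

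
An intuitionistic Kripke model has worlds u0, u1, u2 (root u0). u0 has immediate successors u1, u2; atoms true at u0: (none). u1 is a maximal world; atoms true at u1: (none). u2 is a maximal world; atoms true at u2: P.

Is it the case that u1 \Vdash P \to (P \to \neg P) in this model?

u1 \Vdash P \to (P \to \neg P) vacuously: no world accessible from u1 forces the antecedent P.

Yes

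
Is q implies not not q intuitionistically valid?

Yes

This is double-negation introduction, which is intuitionistically derivable.
If a world forces q then every accessible world forces q (persistence), so none forces not q; hence not not q.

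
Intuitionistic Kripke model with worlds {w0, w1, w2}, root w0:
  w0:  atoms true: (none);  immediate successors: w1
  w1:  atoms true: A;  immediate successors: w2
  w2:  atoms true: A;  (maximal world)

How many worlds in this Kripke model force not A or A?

w0: does not force it — w0 does not force not A or A: neither disjunct is forced at w0.
w1: forces it.
w2: forces it.
Worlds forcing the formula: {w1, w2}.

2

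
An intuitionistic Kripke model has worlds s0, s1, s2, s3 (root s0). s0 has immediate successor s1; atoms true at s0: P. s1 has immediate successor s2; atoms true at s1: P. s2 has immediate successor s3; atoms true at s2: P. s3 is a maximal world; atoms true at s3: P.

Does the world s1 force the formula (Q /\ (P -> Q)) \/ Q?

s1 ||-/- (Q /\ (P -> Q)) \/ Q: neither disjunct is forced at s1.
s1 ||-/- Q /\ (P -> Q) since s1 fails Q.

No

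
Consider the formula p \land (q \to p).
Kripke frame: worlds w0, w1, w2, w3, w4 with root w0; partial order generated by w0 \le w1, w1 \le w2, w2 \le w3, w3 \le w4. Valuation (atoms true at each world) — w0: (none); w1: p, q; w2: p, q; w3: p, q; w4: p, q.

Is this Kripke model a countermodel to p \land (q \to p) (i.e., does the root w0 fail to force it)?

Yes

w0 \nVdash p \land (q \to p) since w0 fails p.
So the root w0 does not force p \land (q \to p); the model is a countermodel.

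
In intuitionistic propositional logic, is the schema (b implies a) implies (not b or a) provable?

No

This is the material-implication-as-disjunction principle, which is not intuitionistically valid.
A Kripke countermodel: worlds s0, s1; order generated by s0 <= s1; atoms true at each world — s0:{}; s1:{a,b}.
s0 does not force (b implies a) implies (not b or a): already at s0 itself, s0 forces b implies a but s0 does not force not b or a.
s0 does not force not b or a: neither disjunct is forced at s0.
s0 does not force not b since s1 is accessible from s0 and s1 forces b.
So the root s0 does not force the formula.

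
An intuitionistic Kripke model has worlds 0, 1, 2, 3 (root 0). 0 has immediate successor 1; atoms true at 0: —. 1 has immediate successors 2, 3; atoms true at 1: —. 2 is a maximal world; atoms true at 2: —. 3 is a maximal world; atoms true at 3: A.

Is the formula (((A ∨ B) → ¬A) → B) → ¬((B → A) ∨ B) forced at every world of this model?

Not every world: 0 ⊮ (((A ∨ B) → ¬A) → B) → ¬((B → A) ∨ B).
0 ⊮ (((A ∨ B) → ¬A) → B) → ¬((B → A) ∨ B): at the accessible world 3, 3 ⊩ ((A ∨ B) → ¬A) → B but 3 ⊮ ¬((B → A) ∨ B).
3 ⊮ ¬((B → A) ∨ B) since 3 is accessible from 3 and 3 ⊩ (B → A) ∨ B.
3 ⊩ (B → A) ∨ B via the disjunct B → A.

No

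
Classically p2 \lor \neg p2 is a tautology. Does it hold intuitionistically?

No

This is the law of excluded middle, which is not intuitionistically valid.
A Kripke countermodel: worlds a, b; order generated by a \le b; atoms true at each world — a:{}; b:{p2}.
a \nVdash p2 \lor \neg p2: neither disjunct is forced at a.
a lacks atom p2, so a \nVdash p2.
So the root a does not force the formula.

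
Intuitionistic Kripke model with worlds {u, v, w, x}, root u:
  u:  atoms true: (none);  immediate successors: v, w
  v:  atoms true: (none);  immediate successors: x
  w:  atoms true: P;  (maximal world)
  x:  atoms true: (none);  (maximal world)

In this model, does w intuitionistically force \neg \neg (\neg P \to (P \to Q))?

Yes

w \Vdash \neg \neg (\neg P \to (P \to Q)): no world accessible from w forces \neg (\neg P \to (P \to Q)).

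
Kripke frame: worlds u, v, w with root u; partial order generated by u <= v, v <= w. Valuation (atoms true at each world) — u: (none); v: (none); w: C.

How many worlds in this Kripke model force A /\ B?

u: does not force it — u ||-/- A /\ B since u fails A.
v: does not force it.
w: does not force it.
Worlds forcing the formula: { }.

0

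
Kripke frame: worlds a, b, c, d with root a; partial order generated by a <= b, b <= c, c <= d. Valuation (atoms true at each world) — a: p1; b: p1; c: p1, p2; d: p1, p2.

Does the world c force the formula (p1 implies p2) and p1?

c forces (p1 implies p2) and p1 since c forces both conjuncts.

Yes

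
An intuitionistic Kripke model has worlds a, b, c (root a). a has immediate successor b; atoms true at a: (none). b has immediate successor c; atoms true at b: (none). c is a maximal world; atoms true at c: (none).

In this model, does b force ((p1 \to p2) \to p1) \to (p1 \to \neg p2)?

Yes

b \Vdash ((p1 \to p2) \to p1) \to (p1 \to \neg p2) vacuously: no world accessible from b forces the antecedent (p1 \to p2) \to p1.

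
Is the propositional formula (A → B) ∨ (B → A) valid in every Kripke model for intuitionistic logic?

This is the Gödel–Dummett linearity axiom, which is not intuitionistically valid.
A Kripke countermodel: worlds s0, s1, s2; order generated by s0 ≤ s1, s0 ≤ s2; atoms true at each world — s0:{}; s1:{A}; s2:{B}.
s0 ⊮ (A → B) ∨ (B → A): neither disjunct is forced at s0.
s0 ⊮ A → B: at the accessible world s1, s1 ⊩ A but s1 ⊮ B.
s1 lacks atom B, so s1 ⊮ B.
So the root s0 does not force the formula.

No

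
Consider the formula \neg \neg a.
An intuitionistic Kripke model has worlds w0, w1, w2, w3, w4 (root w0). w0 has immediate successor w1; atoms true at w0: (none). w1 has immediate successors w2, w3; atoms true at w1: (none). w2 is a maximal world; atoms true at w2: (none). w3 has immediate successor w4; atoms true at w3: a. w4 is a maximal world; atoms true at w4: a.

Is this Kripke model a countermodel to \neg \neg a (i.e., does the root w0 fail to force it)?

w0 \nVdash \neg \neg a since w2 is accessible from w0 and w2 \Vdash \neg a.
w2 \Vdash \neg a: no world accessible from w2 forces a.
So the root w0 does not force \neg \neg a; the model is a countermodel.

Yes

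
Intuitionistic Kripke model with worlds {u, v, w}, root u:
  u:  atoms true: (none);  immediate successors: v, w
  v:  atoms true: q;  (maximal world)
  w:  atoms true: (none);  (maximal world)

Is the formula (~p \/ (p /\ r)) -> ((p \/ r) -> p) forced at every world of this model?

u ||- (~p \/ (p /\ r)) -> ((p \/ r) -> p): every world accessible from u that forces ~p \/ (p /\ r) (namely u, v, w) also forces (p \/ r) -> p.
Since the root u forces (~p \/ (p /\ r)) -> ((p \/ r) -> p) and forcing is persistent (monotone upward), every world forces it.

Yes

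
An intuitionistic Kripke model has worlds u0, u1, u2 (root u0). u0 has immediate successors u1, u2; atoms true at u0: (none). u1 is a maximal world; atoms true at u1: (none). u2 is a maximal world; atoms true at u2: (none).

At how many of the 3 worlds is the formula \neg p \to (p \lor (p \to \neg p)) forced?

u0: forces it.
u1: forces it.
u2: forces it.
Worlds forcing the formula: {u0, u1, u2}.

3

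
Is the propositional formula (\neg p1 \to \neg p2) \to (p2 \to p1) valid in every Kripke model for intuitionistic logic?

No

This is the converse of contraposition, which is not intuitionistically valid.
A Kripke countermodel: worlds w0, w1; order generated by w0 \le w1; atoms true at each world — w0:{p2}; w1:{p1,p2}.
w0 \nVdash (\neg p1 \to \neg p2) \to (p2 \to p1): already at w0 itself, w0 \Vdash \neg p1 \to \neg p2 but w0 \nVdash p2 \to p1.
w0 \nVdash p2 \to p1: already at w0 itself, w0 \Vdash p2 but w0 \nVdash p1.
w0 lacks atom p1, so w0 \nVdash p1.
So the root w0 does not force the formula.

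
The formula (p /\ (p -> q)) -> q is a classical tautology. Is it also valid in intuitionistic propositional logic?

This is modus ponens in implicational form, which is intuitionistically derivable.
If a world forces p and p -> q, then applying the implication at that world (which is accessible from itself) gives q.

Yes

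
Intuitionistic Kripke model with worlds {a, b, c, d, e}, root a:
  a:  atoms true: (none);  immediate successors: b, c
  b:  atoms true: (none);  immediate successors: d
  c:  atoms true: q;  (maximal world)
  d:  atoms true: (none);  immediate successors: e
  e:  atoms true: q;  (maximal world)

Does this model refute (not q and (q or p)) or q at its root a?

Yes

a does not force (not q and (q or p)) or q: neither disjunct is forced at a.
a does not force not q and (q or p) since a fails not q.
So the root a does not force (not q and (q or p)) or q; the model is a countermodel.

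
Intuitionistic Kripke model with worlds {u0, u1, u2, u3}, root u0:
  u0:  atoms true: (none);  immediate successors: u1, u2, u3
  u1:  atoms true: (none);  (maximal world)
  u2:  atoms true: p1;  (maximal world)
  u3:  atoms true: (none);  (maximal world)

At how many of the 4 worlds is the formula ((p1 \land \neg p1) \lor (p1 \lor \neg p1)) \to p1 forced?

u0: does not force it — u0 \nVdash ((p1 \land \neg p1) \lor (p1 \lor \neg p1)) \to p1: at the accessible world u1, u1 \Vdash (p1 \land \neg p1) \lor (p1 \lor \neg p1) but u1 \nVdash p1.
u1: does not force it.
u2: forces it.
u3: does not force it.
Worlds forcing the formula: {u2}.

1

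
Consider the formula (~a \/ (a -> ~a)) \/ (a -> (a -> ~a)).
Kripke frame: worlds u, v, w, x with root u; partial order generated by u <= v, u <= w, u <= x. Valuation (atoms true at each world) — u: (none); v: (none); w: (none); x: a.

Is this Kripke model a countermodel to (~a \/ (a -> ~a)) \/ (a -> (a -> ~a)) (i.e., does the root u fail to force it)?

Yes

u ||-/- (~a \/ (a -> ~a)) \/ (a -> (a -> ~a)): neither disjunct is forced at u.
u ||-/- ~a \/ (a -> ~a): neither disjunct is forced at u.
u ||-/- ~a since x is accessible from u and x ||- a.
So the root u does not force (~a \/ (a -> ~a)) \/ (a -> (a -> ~a)); the model is a countermodel.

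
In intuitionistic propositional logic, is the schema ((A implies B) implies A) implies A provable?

No

This is Peirce's law, which is not intuitionistically valid.
A Kripke countermodel: worlds u0, u1; order generated by u0 <= u1; atoms true at each world — u0:{}; u1:{A}.
u0 does not force ((A implies B) implies A) implies A: already at u0 itself, u0 forces (A implies B) implies A but u0 does not force A.
u0 lacks atom A, so u0 does not force A.
So the root u0 does not force the formula.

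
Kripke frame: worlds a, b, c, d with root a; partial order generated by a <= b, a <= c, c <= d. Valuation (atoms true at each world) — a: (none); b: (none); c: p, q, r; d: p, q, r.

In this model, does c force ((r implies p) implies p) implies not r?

No

c does not force ((r implies p) implies p) implies not r: already at c itself, c forces (r implies p) implies p but c does not force not r.
c does not force not r since c is accessible from c and c forces r.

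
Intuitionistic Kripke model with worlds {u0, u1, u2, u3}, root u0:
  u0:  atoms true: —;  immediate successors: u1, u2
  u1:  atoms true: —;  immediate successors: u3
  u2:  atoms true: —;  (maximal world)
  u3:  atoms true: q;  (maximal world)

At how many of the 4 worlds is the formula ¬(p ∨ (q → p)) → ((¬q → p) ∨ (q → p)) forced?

u0: forces it.
u1: forces it.
u2: forces it.
u3: forces it.
Worlds forcing the formula: {u0, u1, u2, u3}.

4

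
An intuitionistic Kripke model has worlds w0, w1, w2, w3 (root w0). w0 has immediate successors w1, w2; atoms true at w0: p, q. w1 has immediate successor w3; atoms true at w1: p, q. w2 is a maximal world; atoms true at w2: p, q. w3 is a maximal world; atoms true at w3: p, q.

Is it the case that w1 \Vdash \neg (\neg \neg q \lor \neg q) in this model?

No

w1 \nVdash \neg (\neg \neg q \lor \neg q) since w1 is accessible from w1 and w1 \Vdash \neg \neg q \lor \neg q.
w1 \Vdash \neg \neg q \lor \neg q via the disjunct \neg \neg q.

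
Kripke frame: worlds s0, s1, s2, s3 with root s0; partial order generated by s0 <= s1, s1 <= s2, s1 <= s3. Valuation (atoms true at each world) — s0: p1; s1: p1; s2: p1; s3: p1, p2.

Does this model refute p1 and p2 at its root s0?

s0 does not force p1 and p2 since s0 fails p2.
So the root s0 does not force p1 and p2; the model is a countermodel.

Yes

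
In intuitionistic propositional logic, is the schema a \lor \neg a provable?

No

This is the law of excluded middle, which is not intuitionistically valid.
A Kripke countermodel: worlds w0, w1; order generated by w0 \le w1; atoms true at each world — w0:{}; w1:{a}.
w0 \nVdash a \lor \neg a: neither disjunct is forced at w0.
w0 lacks atom a, so w0 \nVdash a.
So the root w0 does not force the formula.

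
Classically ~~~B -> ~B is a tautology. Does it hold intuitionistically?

Yes

This is triple-negation reduction, which is intuitionistically derivable.
Assume ~~~B and suppose B. Then ~~B (double-negation introduction), contradicting ~~~B. So ~B.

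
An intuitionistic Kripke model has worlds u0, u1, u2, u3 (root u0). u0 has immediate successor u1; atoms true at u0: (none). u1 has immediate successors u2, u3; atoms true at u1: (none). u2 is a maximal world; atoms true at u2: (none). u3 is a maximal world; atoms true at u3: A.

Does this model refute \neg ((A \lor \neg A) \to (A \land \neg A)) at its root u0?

u0 \Vdash \neg ((A \lor \neg A) \to (A \land \neg A)): no world accessible from u0 forces (A \lor \neg A) \to (A \land \neg A).
So the root u0 forces \neg ((A \lor \neg A) \to (A \land \neg A)); the model is not a countermodel.

No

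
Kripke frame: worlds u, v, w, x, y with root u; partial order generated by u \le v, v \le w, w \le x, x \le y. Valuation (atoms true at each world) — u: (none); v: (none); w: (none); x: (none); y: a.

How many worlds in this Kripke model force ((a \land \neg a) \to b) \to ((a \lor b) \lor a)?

u: does not force it — u \nVdash ((a \land \neg a) \to b) \to ((a \lor b) \lor a): already at u itself, u \Vdash (a \land \neg a) \to b but u \nVdash (a \lor b) \lor a.
v: does not force it — v \nVdash ((a \land \neg a) \to b) \to ((a \lor b) \lor a): already at v itself, v \Vdash (a \land \neg a) \to b but v \nVdash (a \lor b) \lor a.
w: does not force it.
x: does not force it.
y: forces it.
Worlds forcing the formula: {y}.

1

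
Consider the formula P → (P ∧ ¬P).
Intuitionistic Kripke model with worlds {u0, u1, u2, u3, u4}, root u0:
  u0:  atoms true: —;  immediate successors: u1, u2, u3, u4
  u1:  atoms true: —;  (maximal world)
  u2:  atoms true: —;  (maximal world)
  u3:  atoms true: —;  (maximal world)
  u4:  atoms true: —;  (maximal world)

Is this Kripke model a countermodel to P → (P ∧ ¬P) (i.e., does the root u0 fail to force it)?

u0 ⊩ P → (P ∧ ¬P) vacuously: no world accessible from u0 forces the antecedent P.
So the root u0 forces P → (P ∧ ¬P); the model is not a countermodel.

No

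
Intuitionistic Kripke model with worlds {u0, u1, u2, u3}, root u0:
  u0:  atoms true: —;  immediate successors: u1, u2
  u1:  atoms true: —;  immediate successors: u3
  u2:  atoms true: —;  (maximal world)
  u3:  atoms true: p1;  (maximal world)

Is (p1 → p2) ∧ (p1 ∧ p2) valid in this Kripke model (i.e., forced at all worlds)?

Not every world: u0 ⊮ (p1 → p2) ∧ (p1 ∧ p2).
u0 ⊮ (p1 → p2) ∧ (p1 ∧ p2) since u0 fails p1 → p2.

No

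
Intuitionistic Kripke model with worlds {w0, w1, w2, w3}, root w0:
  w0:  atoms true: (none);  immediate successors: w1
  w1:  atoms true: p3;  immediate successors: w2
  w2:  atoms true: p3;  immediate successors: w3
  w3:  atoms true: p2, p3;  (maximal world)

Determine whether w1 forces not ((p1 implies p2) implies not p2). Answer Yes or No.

Yes

w1 forces not ((p1 implies p2) implies not p2): no world accessible from w1 forces (p1 implies p2) implies not p2.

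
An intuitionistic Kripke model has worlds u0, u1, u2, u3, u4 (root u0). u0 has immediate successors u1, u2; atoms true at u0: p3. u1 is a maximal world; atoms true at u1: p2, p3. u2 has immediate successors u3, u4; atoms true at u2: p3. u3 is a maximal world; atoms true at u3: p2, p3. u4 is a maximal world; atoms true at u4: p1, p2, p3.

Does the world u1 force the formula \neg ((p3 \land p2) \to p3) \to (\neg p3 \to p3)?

Yes

u1 \Vdash \neg ((p3 \land p2) \to p3) \to (\neg p3 \to p3) vacuously: no world accessible from u1 forces the antecedent \neg ((p3 \land p2) \to p3).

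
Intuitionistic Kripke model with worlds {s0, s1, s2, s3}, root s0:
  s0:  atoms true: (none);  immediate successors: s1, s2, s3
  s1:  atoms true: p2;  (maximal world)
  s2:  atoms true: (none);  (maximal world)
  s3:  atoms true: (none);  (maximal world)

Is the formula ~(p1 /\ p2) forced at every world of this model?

s0 ||- ~(p1 /\ p2): no world accessible from s0 forces p1 /\ p2.
Since the root s0 forces ~(p1 /\ p2) and forcing is persistent (monotone upward), every world forces it.

Yes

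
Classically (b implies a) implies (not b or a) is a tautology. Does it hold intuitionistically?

This is the material-implication-as-disjunction principle, which is not intuitionistically valid.
A Kripke countermodel: worlds u0, u1; order generated by u0 <= u1; atoms true at each world — u0:{}; u1:{a,b}.
u0 does not force (b implies a) implies (not b or a): already at u0 itself, u0 forces b implies a but u0 does not force not b or a.
u0 does not force not b or a: neither disjunct is forced at u0.
u0 does not force not b since u1 is accessible from u0 and u1 forces b.
So the root u0 does not force the formula.

No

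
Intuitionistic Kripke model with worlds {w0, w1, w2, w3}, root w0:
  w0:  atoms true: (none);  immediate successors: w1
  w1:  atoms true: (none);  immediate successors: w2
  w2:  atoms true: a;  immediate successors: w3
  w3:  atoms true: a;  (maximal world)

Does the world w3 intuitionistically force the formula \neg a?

No

w3 \nVdash \neg a since w3 is accessible from w3 and w3 \Vdash a.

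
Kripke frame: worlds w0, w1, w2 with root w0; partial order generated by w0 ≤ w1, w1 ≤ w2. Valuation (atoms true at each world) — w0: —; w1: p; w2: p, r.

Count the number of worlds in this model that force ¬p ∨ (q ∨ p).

w0: does not force it — w0 ⊮ ¬p ∨ (q ∨ p): neither disjunct is forced at w0.
w1: forces it.
w2: forces it.
Worlds forcing the formula: {w1, w2}.

2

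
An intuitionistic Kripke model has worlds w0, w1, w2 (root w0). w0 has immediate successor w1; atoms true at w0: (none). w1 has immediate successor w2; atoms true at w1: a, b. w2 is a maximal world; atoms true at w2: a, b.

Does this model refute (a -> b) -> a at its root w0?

Yes

w0 ||-/- (a -> b) -> a: already at w0 itself, w0 ||- a -> b but w0 ||-/- a.
w0 lacks atom a, so w0 ||-/- a.
So the root w0 does not force (a -> b) -> a; the model is a countermodel.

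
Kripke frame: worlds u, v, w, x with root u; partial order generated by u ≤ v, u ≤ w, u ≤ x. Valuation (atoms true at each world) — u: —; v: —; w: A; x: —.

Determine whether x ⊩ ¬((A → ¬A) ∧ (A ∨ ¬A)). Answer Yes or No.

x ⊮ ¬((A → ¬A) ∧ (A ∨ ¬A)) since x is accessible from x and x ⊩ (A → ¬A) ∧ (A ∨ ¬A).
x ⊩ (A → ¬A) ∧ (A ∨ ¬A) since x forces both conjuncts.

No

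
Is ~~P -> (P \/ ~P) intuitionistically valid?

No

This is a variant of double-negation elimination (deriving excluded middle from double negation), which is not intuitionistically valid.
A Kripke countermodel: worlds s0, s1; order generated by s0 <= s1; atoms true at each world — s0:{}; s1:{P}.
s0 ||-/- ~~P -> (P \/ ~P): already at s0 itself, s0 ||- ~~P but s0 ||-/- P \/ ~P.
s0 ||-/- P \/ ~P: neither disjunct is forced at s0.
s0 lacks atom P, so s0 ||-/- P.
So the root s0 does not force the formula.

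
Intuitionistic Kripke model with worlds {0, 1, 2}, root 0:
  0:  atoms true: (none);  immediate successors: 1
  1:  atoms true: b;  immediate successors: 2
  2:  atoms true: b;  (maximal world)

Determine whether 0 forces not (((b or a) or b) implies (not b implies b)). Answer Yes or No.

No

0 does not force not (((b or a) or b) implies (not b implies b)) since 0 is accessible from 0 and 0 forces ((b or a) or b) implies (not b implies b).
0 forces ((b or a) or b) implies (not b implies b): every world accessible from 0 that forces (b or a) or b (namely 1, 2) also forces not b implies b.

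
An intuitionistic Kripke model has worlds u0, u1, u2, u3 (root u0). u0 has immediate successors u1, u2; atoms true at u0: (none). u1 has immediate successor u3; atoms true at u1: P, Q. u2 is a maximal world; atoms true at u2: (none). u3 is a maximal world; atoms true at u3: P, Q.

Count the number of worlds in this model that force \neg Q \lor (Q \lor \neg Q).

u0: does not force it — u0 \nVdash \neg Q \lor (Q \lor \neg Q): neither disjunct is forced at u0.
u1: forces it.
u2: forces it.
u3: forces it.
Worlds forcing the formula: {u1, u2, u3}.

3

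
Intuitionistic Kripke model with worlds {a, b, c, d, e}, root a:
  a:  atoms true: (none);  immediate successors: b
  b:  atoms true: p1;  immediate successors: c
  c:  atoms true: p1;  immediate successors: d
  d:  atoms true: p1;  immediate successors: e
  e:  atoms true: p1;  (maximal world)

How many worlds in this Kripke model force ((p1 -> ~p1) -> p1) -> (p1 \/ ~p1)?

a: does not force it — a ||-/- ((p1 -> ~p1) -> p1) -> (p1 \/ ~p1): already at a itself, a ||- (p1 -> ~p1) -> p1 but a ||-/- p1 \/ ~p1.
b: forces it.
c: forces it.
d: forces it.
e: forces it.
Worlds forcing the formula: {b, c, d, e}.

4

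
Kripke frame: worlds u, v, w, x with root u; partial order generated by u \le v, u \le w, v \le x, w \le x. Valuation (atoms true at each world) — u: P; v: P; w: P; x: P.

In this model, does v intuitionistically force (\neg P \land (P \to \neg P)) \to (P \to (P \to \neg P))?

Yes

v \Vdash (\neg P \land (P \to \neg P)) \to (P \to (P \to \neg P)) vacuously: no world accessible from v forces the antecedent \neg P \land (P \to \neg P).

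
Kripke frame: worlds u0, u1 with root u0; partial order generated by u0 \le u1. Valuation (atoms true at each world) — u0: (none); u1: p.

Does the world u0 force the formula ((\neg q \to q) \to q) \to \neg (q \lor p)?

No

u0 \nVdash ((\neg q \to q) \to q) \to \neg (q \lor p): already at u0 itself, u0 \Vdash (\neg q \to q) \to q but u0 \nVdash \neg (q \lor p).
u0 \nVdash \neg (q \lor p) since u1 is accessible from u0 and u1 \Vdash q \lor p.
u1 \Vdash q \lor p via the disjunct p.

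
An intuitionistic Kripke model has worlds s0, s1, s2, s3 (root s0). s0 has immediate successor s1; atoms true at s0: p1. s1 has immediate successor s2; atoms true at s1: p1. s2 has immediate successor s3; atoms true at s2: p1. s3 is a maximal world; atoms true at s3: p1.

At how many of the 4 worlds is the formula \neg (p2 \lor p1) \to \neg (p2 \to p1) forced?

4

s0: forces it.
s1: forces it.
s2: forces it.
s3: forces it.
Worlds forcing the formula: {s0, s1, s2, s3}.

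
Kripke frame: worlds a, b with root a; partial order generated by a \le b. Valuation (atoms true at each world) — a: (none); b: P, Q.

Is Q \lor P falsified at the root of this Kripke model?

Yes

a \nVdash Q \lor P: neither disjunct is forced at a.
a lacks atom Q, so a \nVdash Q.
So the root a does not force Q \lor P; the model is a countermodel.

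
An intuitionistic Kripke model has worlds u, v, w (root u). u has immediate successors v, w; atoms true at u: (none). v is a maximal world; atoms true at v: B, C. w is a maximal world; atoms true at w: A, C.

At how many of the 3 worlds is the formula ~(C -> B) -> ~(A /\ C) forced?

1

u: does not force it — u ||-/- ~(C -> B) -> ~(A /\ C): at the accessible world w, w ||- ~(C -> B) but w ||-/- ~(A /\ C).
v: forces it.
w: does not force it.
Worlds forcing the formula: {v}.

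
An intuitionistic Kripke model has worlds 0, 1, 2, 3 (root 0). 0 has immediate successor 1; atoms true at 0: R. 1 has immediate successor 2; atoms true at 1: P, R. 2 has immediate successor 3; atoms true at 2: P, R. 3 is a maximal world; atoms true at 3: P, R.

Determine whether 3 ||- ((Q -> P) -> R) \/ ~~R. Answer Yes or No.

3 ||- ((Q -> P) -> R) \/ ~~R via the disjunct (Q -> P) -> R.

Yes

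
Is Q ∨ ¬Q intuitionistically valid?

This is the law of excluded middle, which is not intuitionistically valid.
A Kripke countermodel: worlds s0, s1; order generated by s0 ≤ s1; atoms true at each world — s0:{}; s1:{Q}.
s0 ⊮ Q ∨ ¬Q: neither disjunct is forced at s0.
s0 lacks atom Q, so s0 ⊮ Q.
So the root s0 does not force the formula.

No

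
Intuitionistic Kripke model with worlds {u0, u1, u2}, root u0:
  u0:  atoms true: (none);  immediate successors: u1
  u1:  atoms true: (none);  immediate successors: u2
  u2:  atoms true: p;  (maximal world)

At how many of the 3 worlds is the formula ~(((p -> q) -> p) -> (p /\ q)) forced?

3

u0: forces it.
u1: forces it.
u2: forces it.
Worlds forcing the formula: {u0, u1, u2}.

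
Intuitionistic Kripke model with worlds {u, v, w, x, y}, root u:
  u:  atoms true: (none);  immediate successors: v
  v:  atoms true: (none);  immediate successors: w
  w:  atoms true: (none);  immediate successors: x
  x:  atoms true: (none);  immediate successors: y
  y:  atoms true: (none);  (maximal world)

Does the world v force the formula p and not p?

No

v does not force p and not p since v fails p.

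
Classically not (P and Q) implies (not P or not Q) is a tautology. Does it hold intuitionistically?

This is the constructively invalid direction of De Morgan's law for conjunction, which is not intuitionistically valid.
A Kripke countermodel: worlds u0, u1, u2; order generated by u0 <= u1, u0 <= u2; atoms true at each world — u0:{}; u1:{P}; u2:{Q}.
u0 does not force not (P and Q) implies (not P or not Q): already at u0 itself, u0 forces not (P and Q) but u0 does not force not P or not Q.
u0 does not force not P or not Q: neither disjunct is forced at u0.
u0 does not force not P since u1 is accessible from u0 and u1 forces P.
So the root u0 does not force the formula.

No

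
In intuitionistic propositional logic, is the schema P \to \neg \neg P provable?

This is double-negation introduction, which is intuitionistically derivable.
If a world forces P then every accessible world forces P (persistence), so none forces \neg P; hence \neg \neg P.

Yes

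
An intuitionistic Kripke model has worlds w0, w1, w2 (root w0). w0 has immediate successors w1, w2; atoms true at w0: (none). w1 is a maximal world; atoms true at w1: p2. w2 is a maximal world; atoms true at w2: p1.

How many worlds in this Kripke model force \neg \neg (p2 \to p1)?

w0: does not force it — w0 \nVdash \neg \neg (p2 \to p1) since w1 is accessible from w0 and w1 \Vdash \neg (p2 \to p1).
w1: does not force it — w1 \nVdash \neg \neg (p2 \to p1) since w1 is accessible from w1 and w1 \Vdash \neg (p2 \to p1).
w2: forces it.
Worlds forcing the formula: {w2}.

1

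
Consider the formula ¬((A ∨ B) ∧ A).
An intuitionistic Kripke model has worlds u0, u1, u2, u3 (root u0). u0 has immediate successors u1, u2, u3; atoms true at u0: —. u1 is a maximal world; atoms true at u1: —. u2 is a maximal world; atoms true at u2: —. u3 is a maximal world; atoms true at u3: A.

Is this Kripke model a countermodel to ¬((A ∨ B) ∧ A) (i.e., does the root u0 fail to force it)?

u0 ⊮ ¬((A ∨ B) ∧ A) since u3 is accessible from u0 and u3 ⊩ (A ∨ B) ∧ A.
u3 ⊩ (A ∨ B) ∧ A since u3 forces both conjuncts.
So the root u0 does not force ¬((A ∨ B) ∧ A); the model is a countermodel.

Yes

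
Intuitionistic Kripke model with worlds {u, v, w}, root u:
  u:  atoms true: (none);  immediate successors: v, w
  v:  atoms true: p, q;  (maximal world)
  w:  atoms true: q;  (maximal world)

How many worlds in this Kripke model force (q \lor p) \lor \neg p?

2

u: does not force it — u \nVdash (q \lor p) \lor \neg p: neither disjunct is forced at u.
v: forces it.
w: forces it.
Worlds forcing the formula: {v, w}.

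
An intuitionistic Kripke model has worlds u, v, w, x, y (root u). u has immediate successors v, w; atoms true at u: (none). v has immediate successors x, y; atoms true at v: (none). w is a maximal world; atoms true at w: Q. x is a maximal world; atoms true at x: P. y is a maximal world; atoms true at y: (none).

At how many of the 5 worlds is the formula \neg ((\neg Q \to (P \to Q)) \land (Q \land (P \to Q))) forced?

u: does not force it — u \nVdash \neg ((\neg Q \to (P \to Q)) \land (Q \land (P \to Q))) since w is accessible from u and w \Vdash (\neg Q \to (P \to Q)) \land (Q \land (P \to Q)).
v: forces it.
w: does not force it — w \nVdash \neg ((\neg Q \to (P \to Q)) \land (Q \land (P \to Q))) since w is accessible from w and w \Vdash (\neg Q \to (P \to Q)) \land (Q \land (P \to Q)).
x: forces it.
y: forces it.
Worlds forcing the formula: {v, x, y}.

3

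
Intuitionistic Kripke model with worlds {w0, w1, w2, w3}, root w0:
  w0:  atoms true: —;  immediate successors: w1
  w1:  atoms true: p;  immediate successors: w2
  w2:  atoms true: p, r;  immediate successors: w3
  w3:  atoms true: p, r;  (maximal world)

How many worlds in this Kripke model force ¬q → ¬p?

0

w0: does not force it — w0 ⊮ ¬q → ¬p: already at w0 itself, w0 ⊩ ¬q but w0 ⊮ ¬p.
w1: does not force it.
w2: does not force it.
w3: does not force it.
Worlds forcing the formula: { }.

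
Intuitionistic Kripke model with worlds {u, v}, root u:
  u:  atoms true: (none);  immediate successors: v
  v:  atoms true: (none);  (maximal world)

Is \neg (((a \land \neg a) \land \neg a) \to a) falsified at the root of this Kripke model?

u \nVdash \neg (((a \land \neg a) \land \neg a) \to a) since u is accessible from u and u \Vdash ((a \land \neg a) \land \neg a) \to a.
u \Vdash ((a \land \neg a) \land \neg a) \to a vacuously: no world accessible from u forces the antecedent (a \land \neg a) \land \neg a.
So the root u does not force \neg (((a \land \neg a) \land \neg a) \to a); the model is a countermodel.

Yes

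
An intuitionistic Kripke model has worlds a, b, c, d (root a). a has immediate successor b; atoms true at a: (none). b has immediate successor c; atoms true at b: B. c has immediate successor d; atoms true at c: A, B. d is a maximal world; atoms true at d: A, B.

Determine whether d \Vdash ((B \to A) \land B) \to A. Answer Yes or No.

d \Vdash ((B \to A) \land B) \to A: every world accessible from d that forces (B \to A) \land B (namely d) also forces A.

Yes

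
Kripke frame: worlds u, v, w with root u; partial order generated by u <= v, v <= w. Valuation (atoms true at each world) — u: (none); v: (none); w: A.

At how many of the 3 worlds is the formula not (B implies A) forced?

0

u: does not force it — u does not force not (B implies A) since u is accessible from u and u forces B implies A.
v: does not force it — v does not force not (B implies A) since v is accessible from v and v forces B implies A.
w: does not force it — w does not force not (B implies A) since w is accessible from w and w forces B implies A.
Worlds forcing the formula: { }.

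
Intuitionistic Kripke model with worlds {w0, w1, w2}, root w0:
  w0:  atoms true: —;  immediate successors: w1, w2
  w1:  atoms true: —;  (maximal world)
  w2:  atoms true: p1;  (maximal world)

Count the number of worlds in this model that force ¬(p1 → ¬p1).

1

w0: does not force it — w0 ⊮ ¬(p1 → ¬p1) since w1 is accessible from w0 and w1 ⊩ p1 → ¬p1.
w1: does not force it.
w2: forces it.
Worlds forcing the formula: {w2}.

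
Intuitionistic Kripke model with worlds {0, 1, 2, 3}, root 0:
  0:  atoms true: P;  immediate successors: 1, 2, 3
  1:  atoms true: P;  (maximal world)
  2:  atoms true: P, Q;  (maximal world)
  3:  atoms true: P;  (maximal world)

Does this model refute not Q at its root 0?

Yes

0 does not force not Q since 2 is accessible from 0 and 2 forces Q.
So the root 0 does not force not Q; the model is a countermodel.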